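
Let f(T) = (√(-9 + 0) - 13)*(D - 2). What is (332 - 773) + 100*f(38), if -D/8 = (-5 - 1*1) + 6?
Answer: 2159 - 600*I ≈ 2159.0 - 600.0*I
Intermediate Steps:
D = 0 (D = -8*((-5 - 1*1) + 6) = -8*((-5 - 1) + 6) = -8*(-6 + 6) = -8*0 = 0)
f(T) = 26 - 6*I (f(T) = (√(-9 + 0) - 13)*(0 - 2) = (√(-9) - 13)*(-2) = (3*I - 13)*(-2) = (-13 + 3*I)*(-2) = 26 - 6*I)
(332 - 773) + 100*f(38) = (332 - 773) + 100*(26 - 6*I) = -441 + (2600 - 600*I) = 2159 - 600*I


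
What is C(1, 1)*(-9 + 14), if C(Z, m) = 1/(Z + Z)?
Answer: 5/2 ≈ 2.5000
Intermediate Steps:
C(Z, m) = 1/(2*Z)
C(1, 1)*(-9 + 14) = ((½)/1)*(-9 + 14) = ((½)*1)*5 = (½)*5 = 5/2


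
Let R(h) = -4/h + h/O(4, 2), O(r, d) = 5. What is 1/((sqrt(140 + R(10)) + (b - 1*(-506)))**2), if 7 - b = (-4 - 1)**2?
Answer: 1489285/354032140036 - 610*sqrt(885)/88508035009 ≈ 4.0016e-6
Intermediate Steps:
R(h) = -4/h + h/5
b = -18 (b = 7 - (-4 - 1)**2 = 7 - 1*(-5)**2 = 7 - 1*25 = 7 - 25 = -18)
1/((sqrt(140 + R(10)) + (b - 1*(-506)))**2) = 1/((sqrt(140 + (-4/10 + (1/5)*10)) + (-18 - 1*(-506)))**2) = 1/((sqrt(140 + (-4*1/10 + 2)) + (-18 + 506))**2) = 1/((sqrt(140 + (-2/5 + 2)) + 488)**2) = 1/((sqrt(140 + 8/5) + 488)**2) = 1/((sqrt(708/5) + 488)**2) = 1/((2*sqrt(885)/5 + 488)**2) = 1/((488 + 2*sqrt(885)/5)**2) = (488 + 2*sqrt(885)/5)**(-2)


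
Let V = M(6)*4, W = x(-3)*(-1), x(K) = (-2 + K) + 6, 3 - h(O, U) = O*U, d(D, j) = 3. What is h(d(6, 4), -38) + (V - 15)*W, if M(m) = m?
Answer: 108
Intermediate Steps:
h(O, U) = 3 - O*U
x(K) = 4 + K
W = -1 (W = (4 - 3)*(-1) = 1*(-1) = -1)
V = 24 (V = 6*4 = 24)
h(d(6, 4), -38) + (V - 15)*W = (3 - 1*3*(-38)) + (24 - 15)*(-1) = (3 + 114) + 9*(-1) = 117 - 9 = 108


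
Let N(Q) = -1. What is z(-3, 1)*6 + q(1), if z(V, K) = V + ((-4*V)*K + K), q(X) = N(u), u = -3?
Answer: 59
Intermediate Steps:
q(X) = -1
z(V, K) = K + V - 4*K*V (z(V, K) = V + (-4*K*V + K) = V + (K - 4*K*V) = K + V - 4*K*V)
z(-3, 1)*6 + q(1) = (1 - 3 - 4*1*(-3))*6 - 1 = (1 - 3 + 12)*6 - 1 = 10*6 - 1 = 60 - 1 = 59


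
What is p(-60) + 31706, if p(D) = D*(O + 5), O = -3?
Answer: 31586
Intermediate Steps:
p(D) = 2*D (p(D) = D*(-3 + 5) = D*2 = 2*D)
p(-60) + 31706 = 2*(-60) + 31706 = -120 + 31706 = 31586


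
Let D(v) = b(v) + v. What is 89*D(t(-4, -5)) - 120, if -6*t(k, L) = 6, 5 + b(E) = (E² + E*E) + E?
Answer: -565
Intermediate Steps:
b(E) = -5 + E + 2*E² (b(E) = -5 + ((E² + E*E) + E) = -5 + ((E² + E²) + E) = -5 + (2*E² + E) = -5 + (E + 2*E²) = -5 + E + 2*E²)
t(k, L) = -1 (t(k, L) = -⅙*6 = -1)
D(v) = -5 + 2*v + 2*v² (D(v) = (-5 + v + 2*v²) + v = -5 + 2*v + 2*v²)
89*D(t(-4, -5)) - 120 = 89*(-5 + 2*(-1) + 2*(-1)²) - 120 = 89*(-5 - 2 + 2*1) - 120 = 89*(-5 - 2 + 2) - 120 = 89*(-5) - 120 = -445 - 120 = -565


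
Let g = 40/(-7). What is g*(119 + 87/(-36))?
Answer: -13990/21 ≈ -666.19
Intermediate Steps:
g = -40/7 (g = 40*(-⅐) = -40/7 ≈ -5.7143)
g*(119 + 87/(-36)) = -40*(119 + 87/(-36))/7 = -40*(119 + 87*(-1/36))/7 = -40*(119 - 29/12)/7 = -40/7*1399/12 = -13990/21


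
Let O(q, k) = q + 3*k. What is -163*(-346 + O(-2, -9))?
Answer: 61125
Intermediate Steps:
-163*(-346 + O(-2, -9)) = -163*(-346 + (-2 + 3*(-9))) = -163*(-346 + (-2 - 27)) = -163*(-346 - 29) = -163*(-375) = 61125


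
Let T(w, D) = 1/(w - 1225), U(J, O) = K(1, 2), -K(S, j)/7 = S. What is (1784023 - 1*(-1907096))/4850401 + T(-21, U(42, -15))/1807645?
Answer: 8313602069874329/10924682682093670 ≈ 0.76099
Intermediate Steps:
K(S, j) = -7*S
U(J, O) = -7 (U(J, O) = -7*1 = -7)
T(w, D) = 1/(-1225 + w)
(1784023 - 1*(-1907096))/4850401 + T(-21, U(42, -15))/1807645 = (1784023 - 1*(-1907096))/4850401 + 1/(-1225 - 21*1807645) = (1784023 + 1907096)*(1/4850401) + (1/1807645)/(-1246) = 3691119*(1/4850401) - 1/1246*1/1807645 = 3691119/4850401 - 1/2252325670 = 8313602069874329/10924682682093670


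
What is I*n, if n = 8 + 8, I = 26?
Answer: 416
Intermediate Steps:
n = 16
I*n = 26*16 = 416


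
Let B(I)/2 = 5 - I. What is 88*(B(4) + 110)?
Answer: 9856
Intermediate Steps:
B(I) = 10 - 2*I (B(I) = 2*(5 - I) = 10 - 2*I)
88*(B(4) + 110) = 88*((10 - 2*4) + 110) = 88*((10 - 8) + 110) = 88*(2 + 110) = 88*112 = 9856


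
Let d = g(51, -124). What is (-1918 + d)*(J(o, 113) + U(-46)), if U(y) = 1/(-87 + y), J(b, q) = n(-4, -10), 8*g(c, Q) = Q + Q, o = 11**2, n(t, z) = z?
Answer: 2594119/133 ≈ 19505.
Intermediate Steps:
o = 121
g(c, Q) = Q/4 (g(c, Q) = (Q + Q)/8 = (2*Q)/8 = Q/4)
J(b, q) = -10
d = -31 (d = (1/4)*(-124) = -31)
(-1918 + d)*(J(o, 113) + U(-46)) = (-1918 - 31)*(-10 + 1/(-87 - 46)) = -1949*(-10 + 1/(-133)) = -1949*(-10 - 1/133) = -1949*(-1331/133) = 2594119/133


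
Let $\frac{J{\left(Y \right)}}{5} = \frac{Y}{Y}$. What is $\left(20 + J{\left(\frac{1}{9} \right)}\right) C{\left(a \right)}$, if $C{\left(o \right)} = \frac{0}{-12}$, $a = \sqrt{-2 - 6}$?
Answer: $0$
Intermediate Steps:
$a = 2 i \sqrt{2}$ ($a = \sqrt{-8} = 2 i \sqrt{2} \approx 2.8284 i$)
$C{\left(o \right)} = 0$ ($C{\left(o \right)} = 0 \left(- \frac{1}{12}\right) = 0$)
$J{\left(Y \right)} = 5$ ($J{\left(Y \right)} = 5 \frac{Y}{Y} = 5 \cdot 1 = 5$)
$\left(20 + J{\left(\frac{1}{9} \right)}\right) C{\left(a \right)} = \left(20 + 5\right) 0 = 25 \cdot 0 = 0$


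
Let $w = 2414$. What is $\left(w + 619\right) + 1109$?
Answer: $4142$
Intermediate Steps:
$\left(w + 619\right) + 1109 = \left(2414 + 619\right) + 1109 = 3033 + 1109 = 4142$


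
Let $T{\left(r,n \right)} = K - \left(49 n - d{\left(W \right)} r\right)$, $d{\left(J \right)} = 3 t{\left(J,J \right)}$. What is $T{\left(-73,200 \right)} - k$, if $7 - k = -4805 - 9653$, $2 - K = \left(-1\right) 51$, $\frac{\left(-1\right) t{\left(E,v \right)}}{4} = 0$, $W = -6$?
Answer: $-24212$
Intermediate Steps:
$t{\left(E,v \right)} = 0$ ($t{\left(E,v \right)} = \left(-4\right) 0 = 0$)
$d{\left(J \right)} = 0$ ($d{\left(J \right)} = 3 \cdot 0 = 0$)
$K = 53$ ($K = 2 - \left(-1\right) 51 = 2 - -51 = 2 + 51 = 53$)
$T{\left(r,n \right)} = 53 - 49 n$ ($T{\left(r,n \right)} = 53 + \left(0 r - 49 n\right) = 53 + \left(0 - 49 n\right) = 53 - 49 n$)
$k = 14465$ ($k = 7 - \left(-4805 - 9653\right) = 7 - -14458 = 7 + 14458 = 14465$)
$T{\left(-73,200 \right)} - k = \left(53 - 9800\right) - 14465 = -9747 - 14465 = -24212$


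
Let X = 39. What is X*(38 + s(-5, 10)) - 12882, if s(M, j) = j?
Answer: -11010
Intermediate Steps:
X*(38 + s(-5, 10)) - 12882 = 39*(38 + 10) - 12882 = 39*48 - 12882 = 1872 - 12882 = -11010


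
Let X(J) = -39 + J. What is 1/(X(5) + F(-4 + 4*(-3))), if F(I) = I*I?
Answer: 1/222 ≈ 0.0045045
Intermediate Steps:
F(I) = I**2
1/(X(5) + F(-4 + 4*(-3))) = 1/((-39 + 5) + (-4 + 4*(-3))**2) = 1/(-34 + (-4 - 12)**2) = 1/(-34 + (-16)**2) = 1/(-34 + 256) = 1/222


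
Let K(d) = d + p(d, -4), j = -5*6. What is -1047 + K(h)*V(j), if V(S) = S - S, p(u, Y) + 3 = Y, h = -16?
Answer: -1047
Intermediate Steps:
p(u, Y) = -3 + Y
j = -30
K(d) = -7 + d (K(d) = d + (-3 - 4) = d - 7 = -7 + d)
V(S) = 0
-1047 + K(h)*V(j) = -1047 + (-7 - 16)*0 = -1047 - 23*0 = -1047 + 0 = -1047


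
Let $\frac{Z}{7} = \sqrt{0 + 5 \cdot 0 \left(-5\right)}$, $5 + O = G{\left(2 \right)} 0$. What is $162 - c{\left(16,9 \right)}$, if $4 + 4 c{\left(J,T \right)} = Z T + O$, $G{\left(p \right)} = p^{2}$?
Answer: $\frac{657}{4} \approx 164.25$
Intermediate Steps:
$O = -5$ ($O = -5 + 2^{2} \cdot 0 = -5 + 4 \cdot 0 = -5 + 0 = -5$)
$Z = 0$ ($Z = 7 \sqrt{0 + 5 \cdot 0 \left(-5\right)} = 7 \sqrt{0 + 0 \left(-5\right)} = 7 \sqrt{0 + 0} = 7 \sqrt{0} = 7 \cdot 0 = 0$)
$c{\left(J,T \right)} = - \frac{9}{4}$ ($c{\left(J,T \right)} = -1 + \frac{0 T - 5}{4} = -1 + \frac{0 - 5}{4} = -1 + \frac{1}{4} \left(-5\right) = -1 - \frac{5}{4} = - \frac{9}{4}$)
$162 - c{\left(16,9 \right)} = 162 - - \frac{9}{4} = 162 + \frac{9}{4} = \frac{657}{4}$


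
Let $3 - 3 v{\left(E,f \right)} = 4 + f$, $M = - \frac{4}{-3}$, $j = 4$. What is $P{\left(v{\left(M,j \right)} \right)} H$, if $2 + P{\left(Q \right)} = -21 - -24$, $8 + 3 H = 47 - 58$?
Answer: $- \frac{19}{3} \approx -6.3333$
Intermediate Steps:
$M = \frac{4}{3}$ ($M = \left(-4\right) \left(- \frac{1}{3}\right) = \frac{4}{3} \approx 1.3333$)
$v{\left(E,f \right)} = - \frac{1}{3} - \frac{f}{3}$ ($v{\left(E,f \right)} = 1 - \frac{4 + f}{3} = 1 - \left(\frac{4}{3} + \frac{f}{3}\right) = - \frac{1}{3} - \frac{f}{3}$)
$H = - \frac{19}{3}$ ($H = - \frac{8}{3} + \frac{47 - 58}{3} = - \frac{8}{3} + \frac{1}{3} \left(-11\right) = - \frac{8}{3} - \frac{11}{3} = - \frac{19}{3} \approx -6.3333$)
$P{\left(Q \right)} = 1$ ($P{\left(Q \right)} = -2 - -3 = -2 + \left(-21 + 24\right) = -2 + 3 = 1$)
$P{\left(v{\left(M,j \right)} \right)} H = 1 \left(- \frac{19}{3}\right) = - \frac{19}{3}$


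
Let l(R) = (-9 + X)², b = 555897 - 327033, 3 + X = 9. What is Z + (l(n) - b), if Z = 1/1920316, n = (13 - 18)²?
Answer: -439473918179/1920316 ≈ -2.2886e+5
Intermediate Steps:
X = 6 (X = -3 + 9 = 6)
n = 25 (n = (-5)² = 25)
b = 228864
l(R) = 9 (l(R) = (-9 + 6)² = (-3)² = 9)
Z = 1/1920316 ≈ 5.2075e-7
Z + (l(n) - b) = 1/1920316 + (9 - 1*228864) = 1/1920316 + (9 - 228864) = 1/1920316 - 228855 = -439473918179/1920316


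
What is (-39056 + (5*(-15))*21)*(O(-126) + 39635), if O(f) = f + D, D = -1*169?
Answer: -1598423540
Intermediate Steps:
D = -169
O(f) = -169 + f (O(f) = f - 169 = -169 + f)
(-39056 + (5*(-15))*21)*(O(-126) + 39635) = (-39056 + (5*(-15))*21)*((-169 - 126) + 39635) = (-39056 - 75*21)*(-295 + 39635) = (-39056 - 1575)*39340 = -40631*39340 = -1598423540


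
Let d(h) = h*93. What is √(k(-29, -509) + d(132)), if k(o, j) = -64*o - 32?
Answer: 10*√141 ≈ 118.74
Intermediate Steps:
k(o, j) = -32 - 64*o
d(h) = 93*h
√(k(-29, -509) + d(132)) = √((-32 - 64*(-29)) + 93*132) = √((-32 + 1856) + 12276) = √(1824 + 12276) = √14100 = 10*√141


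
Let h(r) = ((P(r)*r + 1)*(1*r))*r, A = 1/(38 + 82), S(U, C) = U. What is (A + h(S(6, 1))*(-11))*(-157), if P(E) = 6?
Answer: 276043523/120 ≈ 2.3004e+6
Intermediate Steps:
A = 1/120 ≈ 0.0083333
h(r) = r²*(1 + 6*r) (h(r) = ((6*r + 1)*(1*r))*r = ((1 + 6*r)*r)*r = (r*(1 + 6*r))*r = r²*(1 + 6*r))
(A + h(S(6, 1))*(-11))*(-157) = (1/120 + (6²*(1 + 6*6))*(-11))*(-157) = (1/120 + (36*(1 + 36))*(-11))*(-157) = (1/120 + (36*37)*(-11))*(-157) = (1/120 + 1332*(-11))*(-157) = (1/120 - 14652)*(-157) = -1758239/120*(-157) = 276043523/120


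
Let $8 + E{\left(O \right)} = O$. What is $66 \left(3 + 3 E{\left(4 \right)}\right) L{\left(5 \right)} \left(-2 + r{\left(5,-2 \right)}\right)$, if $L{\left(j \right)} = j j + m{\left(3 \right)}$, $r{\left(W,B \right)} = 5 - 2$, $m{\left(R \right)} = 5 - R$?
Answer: $-16038$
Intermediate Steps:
$E{\left(O \right)} = -8 + O$
$r{\left(W,B \right)} = 3$ ($r{\left(W,B \right)} = 5 - 2 = 3$)
$L{\left(j \right)} = 2 + j^{2}$ ($L{\left(j \right)} = j j + \left(5 - 3\right) = j^{2} + \left(5 - 3\right) = j^{2} + 2 = 2 + j^{2}$)
$66 \left(3 + 3 E{\left(4 \right)}\right) L{\left(5 \right)} \left(-2 + r{\left(5,-2 \right)}\right) = 66 \left(3 + 3 \left(-8 + 4\right)\right) \left(2 + 5^{2}\right) \left(-2 + 3\right) = 66 \left(3 + 3 \left(-4\right)\right) \left(2 + 25\right) 1 = 66 \left(3 - 12\right) 27 \cdot 1 = 66 \left(-9\right) 27 = \left(-594\right) 27 = -16038$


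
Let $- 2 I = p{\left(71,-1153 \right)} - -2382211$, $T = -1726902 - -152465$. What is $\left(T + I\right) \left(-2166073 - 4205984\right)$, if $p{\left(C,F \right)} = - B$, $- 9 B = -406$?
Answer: $\frac{105732304323821}{6} \approx 1.7622 \cdot 10^{13}$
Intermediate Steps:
$B = \frac{406}{9}$ ($B = \left(- \frac{1}{9}\right) \left(-406\right) = \frac{406}{9} \approx 45.111$)
$p{\left(C,F \right)} = - \frac{406}{9}$ ($p{\left(C,F \right)} = \left(-1\right) \frac{406}{9} = - \frac{406}{9}$)
$T = -1574437$ ($T = -1726902 + 152465 = -1574437$)
$I = - \frac{21439493}{18}$ ($I = - \frac{- \frac{406}{9} - -2382211}{2} = - \frac{- \frac{406}{9} + 2382211}{2} = \left(- \frac{1}{2}\right) \frac{21439493}{9} = - \frac{21439493}{18} \approx -1.1911 \cdot 10^{6}$)
$\left(T + I\right) \left(-2166073 - 4205984\right) = \left(-1574437 - \frac{21439493}{18}\right) \left(-2166073 - 4205984\right) = \left(- \frac{49779359}{18}\right) \left(-6372057\right) = \frac{105732304323821}{6}$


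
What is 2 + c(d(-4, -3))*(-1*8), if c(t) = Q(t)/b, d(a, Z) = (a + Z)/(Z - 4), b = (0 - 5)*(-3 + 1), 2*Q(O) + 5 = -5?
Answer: 6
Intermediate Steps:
Q(O) = -5 (Q(O) = -5/2 + (1/2)*(-5) = -5/2 - 5/2 = -5)
b = 10 (b = -5*(-2) = 10)
d(a, Z) = (Z + a)/(-4 + Z)
c(t) = -1/2 (c(t) = -5/10 = -5*1/10 = -1/2)
2 + c(d(-4, -3))*(-1*8) = 2 - (-1)*8/2 = 2 - 1/2*(-8) = 2 + 4 = 6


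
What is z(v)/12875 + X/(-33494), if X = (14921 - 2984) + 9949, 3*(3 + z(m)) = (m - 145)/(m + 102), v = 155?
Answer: -108665625716/166241188875 ≈ -0.65366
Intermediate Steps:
z(m) = -3 + (-145 + m)/(3*(102 + m)) (z(m) = -3 + ((m - 145)/(m + 102))/3 = -3 + ((-145 + m)/(102 + m))/3 = -3 + (-145 + m)/(3*(102 + m)))
X = 21886 (X = 11937 + 9949 = 21886)
z(v)/12875 + X/(-33494) = ((-1063 - 8*155)/(3*(102 + 155)))/12875 + 21886/(-33494) = ((⅓)*(-1063 - 1240)/257)*(1/12875) + 21886*(-1/33494) = ((⅓)*(1/257)*(-2303))*(1/12875) - 10943/16747 = -2303/771*1/12875 - 10943/16747 = -2303/9926625 - 10943/16747 = -108665625716/166241188875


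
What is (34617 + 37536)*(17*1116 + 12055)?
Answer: 2238691131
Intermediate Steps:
(34617 + 37536)*(17*1116 + 12055) = 72153*(18972 + 12055) = 72153*31027 = 2238691131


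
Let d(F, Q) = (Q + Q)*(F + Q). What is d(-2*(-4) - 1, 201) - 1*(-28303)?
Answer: 111919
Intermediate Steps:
d(F, Q) = 2*Q*(F + Q) (d(F, Q) = (2*Q)*(F + Q) = 2*Q*(F + Q))
d(-2*(-4) - 1, 201) - 1*(-28303) = 2*201*((-2*(-4) - 1) + 201) - 1*(-28303) = 2*201*((8 - 1) + 201) + 28303 = 2*201*(7 + 201) + 28303 = 2*201*208 + 28303 = 83616 + 28303 = 111919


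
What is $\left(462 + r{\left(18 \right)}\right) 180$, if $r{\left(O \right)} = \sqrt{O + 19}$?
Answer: $83160 + 180 \sqrt{37} \approx 84255.0$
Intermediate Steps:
$r{\left(O \right)} = \sqrt{19 + O}$
$\left(462 + r{\left(18 \right)}\right) 180 = \left(462 + \sqrt{19 + 18}\right) 180 = \left(462 + \sqrt{37}\right) 180 = 83160 + 180 \sqrt{37}$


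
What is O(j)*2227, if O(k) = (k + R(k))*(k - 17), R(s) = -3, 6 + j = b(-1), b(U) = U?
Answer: 534480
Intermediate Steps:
j = -7 (j = -6 - 1 = -7)
O(k) = (-17 + k)*(-3 + k) (O(k) = (k - 3)*(k - 17) = (-3 + k)*(-17 + k) = (-17 + k)*(-3 + k))
O(j)*2227 = (51 + (-7)² - 20*(-7))*2227 = (51 + 49 + 140)*2227 = 240*2227 = 534480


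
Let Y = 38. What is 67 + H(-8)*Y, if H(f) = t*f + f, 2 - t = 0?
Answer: -845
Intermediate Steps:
t = 2 (t = 2 - 1*0 = 2 + 0 = 2)
H(f) = 3*f (H(f) = 2*f + f = 3*f)
67 + H(-8)*Y = 67 + (3*(-8))*38 = 67 - 24*38 = 67 - 912 = -845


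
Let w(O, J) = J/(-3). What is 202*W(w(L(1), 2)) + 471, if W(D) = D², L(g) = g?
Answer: 5047/9 ≈ 560.78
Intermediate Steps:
w(O, J) = -J/3 (w(O, J) = J*(-⅓) = -J/3)
202*W(w(L(1), 2)) + 471 = 202*(-⅓*2)² + 471 = 202*(-⅔)² + 471 = 202*(4/9) + 471 = 808/9 + 471 = 5047/9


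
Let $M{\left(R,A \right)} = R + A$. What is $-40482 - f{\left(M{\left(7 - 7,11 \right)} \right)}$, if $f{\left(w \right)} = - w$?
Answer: $-40471$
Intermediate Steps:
$M{\left(R,A \right)} = A + R$
$-40482 - f{\left(M{\left(7 - 7,11 \right)} \right)} = -40482 - - (11 + \left(7 - 7\right)) = -40482 - - (11 + 0) = -40482 - \left(-1\right) 11 = -40482 - -11 = -40482 + 11 = -40471$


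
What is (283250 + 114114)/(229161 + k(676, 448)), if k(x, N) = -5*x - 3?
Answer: 198682/112889 ≈ 1.7600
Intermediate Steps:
k(x, N) = -3 - 5*x
(283250 + 114114)/(229161 + k(676, 448)) = (283250 + 114114)/(229161 + (-3 - 5*676)) = 397364/(229161 + (-3 - 3380)) = 397364/(229161 - 3383) = 397364/225778 = 397364*(1/225778) = 198682/112889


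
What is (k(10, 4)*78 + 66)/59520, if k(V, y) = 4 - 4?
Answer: 11/9920 ≈ 0.0011089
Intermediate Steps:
k(V, y) = 0
(k(10, 4)*78 + 66)/59520 = (0*78 + 66)/59520 = (0 + 66)*(1/59520) = 66*(1/59520) = 11/9920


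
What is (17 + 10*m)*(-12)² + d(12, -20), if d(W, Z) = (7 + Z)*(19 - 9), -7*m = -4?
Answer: 21986/7 ≈ 3140.9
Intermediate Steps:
m = 4/7 (m = -⅐*(-4) = 4/7 ≈ 0.57143)
d(W, Z) = 70 + 10*Z (d(W, Z) = (7 + Z)*10 = 70 + 10*Z)
(17 + 10*m)*(-12)² + d(12, -20) = (17 + 10*(4/7))*(-12)² + (70 + 10*(-20)) = (17 + 40/7)*144 + (70 - 200) = (159/7)*144 - 130 = 22896/7 - 130 = 21986/7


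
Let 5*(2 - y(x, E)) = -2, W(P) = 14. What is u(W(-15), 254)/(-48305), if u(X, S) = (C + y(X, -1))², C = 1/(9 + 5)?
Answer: -29929/236694500 ≈ -0.00012645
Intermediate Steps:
y(x, E) = 12/5 (y(x, E) = 2 - ⅕*(-2) = 2 + ⅖ = 12/5)
C = 1/14 ≈ 0.071429
u(X, S) = 29929/4900 (u(X, S) = (1/14 + 12/5)² = (173/70)² = 29929/4900)
u(W(-15), 254)/(-48305) = (29929/4900)/(-48305) = (29929/4900)*(-1/48305) = -29929/236694500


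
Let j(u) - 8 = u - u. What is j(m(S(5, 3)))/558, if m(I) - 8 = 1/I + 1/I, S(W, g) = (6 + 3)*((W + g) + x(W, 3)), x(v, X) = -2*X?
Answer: 4/279 ≈ 0.014337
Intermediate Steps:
S(W, g) = -54 + 9*W + 9*g (S(W, g) = (6 + 3)*((W + g) - 2*3) = 9*((W + g) - 6) = 9*(-6 + W + g) = -54 + 9*W + 9*g)
m(I) = 8 + 2/I (m(I) = 8 + (1/I + 1/I) = 8 + 2/I)
j(u) = 8 (j(u) = 8 + (u - u) = 8 + 0 = 8)
j(m(S(5, 3)))/558 = 8/558 = 8*(1/558) = 4/279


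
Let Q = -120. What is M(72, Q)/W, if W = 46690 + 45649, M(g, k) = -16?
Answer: -16/92339 ≈ -0.00017327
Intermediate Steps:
W = 92339
M(72, Q)/W = -16/92339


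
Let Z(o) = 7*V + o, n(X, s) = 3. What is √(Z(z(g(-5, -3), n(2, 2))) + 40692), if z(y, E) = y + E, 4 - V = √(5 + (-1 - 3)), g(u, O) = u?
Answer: √40711 ≈ 201.77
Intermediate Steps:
V = 3 (V = 4 - √(5 + (-1 - 3)) = 4 - √(5 - 4) = 4 - √1 = 4 - 1*1 = 4 - 1 = 3)
z(y, E) = E + y
Z(o) = 21 + o (Z(o) = 7*3 + o = 21 + o)
√(Z(z(g(-5, -3), n(2, 2))) + 40692) = √((21 + (3 - 5)) + 40692) = √((21 - 2) + 40692) = √(19 + 40692) = √40711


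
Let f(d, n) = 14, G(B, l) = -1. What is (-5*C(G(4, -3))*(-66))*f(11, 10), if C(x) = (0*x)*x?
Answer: 0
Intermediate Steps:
C(x) = 0 (C(x) = 0*x = 0)
(-5*C(G(4, -3))*(-66))*f(11, 10) = (-5*0*(-66))*14 = (0*(-66))*14 = 0*14 = 0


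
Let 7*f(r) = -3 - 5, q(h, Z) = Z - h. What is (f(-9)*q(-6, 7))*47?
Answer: -4888/7 ≈ -698.29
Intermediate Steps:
f(r) = -8/7 (f(r) = (-3 - 5)/7 = (1/7)*(-8) = -8/7)
(f(-9)*q(-6, 7))*47 = -8*(7 - 1*(-6))/7*47 = -8*(7 + 6)/7*47 = -8/7*13*47 = -104/7*47 = -4888/7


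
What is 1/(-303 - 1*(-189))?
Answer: -1/114 ≈ -0.0087719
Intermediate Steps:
1/(-303 - 1*(-189)) = 1/(-303 + 189) = 1/(-114) = -1/114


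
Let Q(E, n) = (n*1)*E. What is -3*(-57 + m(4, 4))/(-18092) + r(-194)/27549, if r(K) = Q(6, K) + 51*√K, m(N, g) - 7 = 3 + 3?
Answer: -2057963/41534709 + 17*I*√194/9183 ≈ -0.049548 + 0.025785*I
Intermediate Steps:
m(N, g) = 13 (m(N, g) = 7 + (3 + 3) = 7 + 6 = 13)
Q(E, n) = E*n (Q(E, n) = n*E = E*n)
r(K) = 6*K + 51*√K
-3*(-57 + m(4, 4))/(-18092) + r(-194)/27549 = -3*(-57 + 13)/(-18092) + (6*(-194) + 51*√(-194))/27549 = -3*(-44)*(-1/18092) + (-1164 + 51*(I*√194))*(1/27549) = 132*(-1/18092) + (-1164 + 51*I*√194)*(1/27549) = -33/4523 + (-388/9183 + 17*I*√194/9183) = -2057963/41534709 + 17*I*√194/9183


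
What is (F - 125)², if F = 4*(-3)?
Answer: 18769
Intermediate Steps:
F = -12
(F - 125)² = (-12 - 125)² = (-137)² = 18769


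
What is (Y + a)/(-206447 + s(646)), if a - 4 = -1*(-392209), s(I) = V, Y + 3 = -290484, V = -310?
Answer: -101726/206757 ≈ -0.49201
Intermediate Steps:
Y = -290487 (Y = -3 - 290484 = -290487)
s(I) = -310
a = 392213 (a = 4 - 1*(-392209) = 4 + 392209 = 392213)
(Y + a)/(-206447 + s(646)) = (-290487 + 392213)/(-206447 - 310) = 101726/(-206757) = 101726*(-1/206757) = -101726/206757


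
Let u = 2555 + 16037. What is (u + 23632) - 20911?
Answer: 21313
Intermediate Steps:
u = 18592
(u + 23632) - 20911 = (18592 + 23632) - 20911 = 42224 - 20911 = 21313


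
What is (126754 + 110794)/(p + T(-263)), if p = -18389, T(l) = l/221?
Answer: -13124527/1016058 ≈ -12.917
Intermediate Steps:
T(l) = l/221 (T(l) = l*(1/221) = l/221)
(126754 + 110794)/(p + T(-263)) = (126754 + 110794)/(-18389 + (1/221)*(-263)) = 237548/(-18389 - 263/221) = 237548/(-4064232/221) = 237548*(-221/4064232) = -13124527/1016058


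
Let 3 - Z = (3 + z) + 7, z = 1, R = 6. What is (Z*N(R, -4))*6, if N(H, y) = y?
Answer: 192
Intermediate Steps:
Z = -8 (Z = 3 - ((3 + 1) + 7) = 3 - (4 + 7) = 3 - 1*11 = 3 - 11 = -8)
(Z*N(R, -4))*6 = -8*(-4)*6 = 32*6 = 192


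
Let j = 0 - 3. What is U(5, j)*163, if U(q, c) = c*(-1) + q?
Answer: 1304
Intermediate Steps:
j = -3
U(q, c) = q - c (U(q, c) = -c + q = q - c)
U(5, j)*163 = (5 - 1*(-3))*163 = (5 + 3)*163 = 8*163 = 1304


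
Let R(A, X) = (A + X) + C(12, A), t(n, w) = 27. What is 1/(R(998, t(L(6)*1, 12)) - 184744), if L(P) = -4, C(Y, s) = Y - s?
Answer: -1/184705 ≈ -5.4140e-6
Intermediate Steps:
R(A, X) = 12 + X (R(A, X) = (A + X) + (12 - A) = 12 + X)
1/(R(998, t(L(6)*1, 12)) - 184744) = 1/((12 + 27) - 184744) = 1/(39 - 184744) = 1/(-184705) = -1/184705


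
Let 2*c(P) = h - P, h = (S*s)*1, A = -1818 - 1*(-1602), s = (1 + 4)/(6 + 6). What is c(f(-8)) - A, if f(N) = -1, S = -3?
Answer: 1727/8 ≈ 215.88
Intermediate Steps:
s = 5/12 ≈ 0.41667
A = -216 (A = -1818 + 1602 = -216)
h = -5/4 (h = -3*5/12*1 = -5/4*1 = -5/4 ≈ -1.2500)
c(P) = -5/8 - P/2 (c(P) = (-5/4 - P)/2 = -5/8 - P/2)
c(f(-8)) - A = (-5/8 - 1/2*(-1)) - 1*(-216) = (-5/8 + 1/2) + 216 = -1/8 + 216 = 1727/8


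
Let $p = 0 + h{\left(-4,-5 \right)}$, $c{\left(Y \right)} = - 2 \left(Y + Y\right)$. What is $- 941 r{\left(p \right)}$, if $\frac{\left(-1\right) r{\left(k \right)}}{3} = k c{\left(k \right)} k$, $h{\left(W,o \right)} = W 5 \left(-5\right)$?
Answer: $-11292000000$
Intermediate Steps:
$c{\left(Y \right)} = - 4 Y$ ($c{\left(Y \right)} = - 2 \cdot 2 Y = - 4 Y$)
$h{\left(W,o \right)} = - 25 W$ ($h{\left(W,o \right)} = 5 W \left(-5\right) = - 25 W$)
$p = 100$ ($p = 0 - -100 = 0 + 100 = 100$)
$r{\left(k \right)} = 12 k^{3}$ ($r{\left(k \right)} = - 3 k \left(- 4 k\right) k = - 3 - 4 k^{2} k = - 3 \left(- 4 k^{3}\right) = 12 k^{3}$)
$- 941 r{\left(p \right)} = - 941 \cdot 12 \cdot 100^{3} = - 941 \cdot 12 \cdot 1000000 = \left(-941\right) 12000000 = -11292000000$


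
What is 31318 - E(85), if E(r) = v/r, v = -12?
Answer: 2662042/85 ≈ 31318.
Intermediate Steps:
E(r) = -12/r
31318 - E(85) = 31318 - (-12)/85 = 31318 - 1*(-12/85) = 31318 + 12/85 = 2662042/85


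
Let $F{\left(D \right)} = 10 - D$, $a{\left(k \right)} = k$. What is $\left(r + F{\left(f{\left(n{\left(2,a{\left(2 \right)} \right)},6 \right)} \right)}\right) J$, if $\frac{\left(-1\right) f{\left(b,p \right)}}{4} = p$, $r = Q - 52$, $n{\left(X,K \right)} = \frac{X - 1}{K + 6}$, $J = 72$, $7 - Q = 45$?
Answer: $-4032$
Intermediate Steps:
$Q = -38$ ($Q = 7 - 45 = -38$)
$n{\left(X,K \right)} = \frac{-1 + X}{6 + K}$
$r = -90$ ($r = -38 - 52 = -90$)
$f{\left(b,p \right)} = - 4 p$
$\left(r + F{\left(f{\left(n{\left(2,a{\left(2 \right)} \right)},6 \right)} \right)}\right) J = \left(-90 - \left(-10 - 24\right)\right) 72 = \left(-90 + \left(10 - -24\right)\right) 72 = \left(-90 + \left(10 + 24\right)\right) 72 = \left(-90 + 34\right) 72 = \left(-56\right) 72 = -4032$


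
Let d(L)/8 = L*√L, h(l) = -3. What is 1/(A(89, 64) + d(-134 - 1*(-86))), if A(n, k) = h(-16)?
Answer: I/(3*(-I + 512*√3)) ≈ -4.2385e-7 + 0.00037588*I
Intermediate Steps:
A(n, k) = -3
d(L) = 8*L^(3/2) (d(L) = 8*(L*√L) = 8*L^(3/2))
1/(A(89, 64) + d(-134 - 1*(-86))) = 1/(-3 + 8*(-134 - 1*(-86))^(3/2)) = 1/(-3 + 8*(-134 + 86)^(3/2)) = 1/(-3 + 8*(-48)^(3/2)) = 1/(-3 + 8*(-192*I*√3)) = 1/(-3 - 1536*I*√3)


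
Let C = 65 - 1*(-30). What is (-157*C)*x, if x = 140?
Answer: -2088100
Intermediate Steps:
C = 95 (C = 65 + 30 = 95)
(-157*C)*x = -157*95*140 = -14915*140 = -2088100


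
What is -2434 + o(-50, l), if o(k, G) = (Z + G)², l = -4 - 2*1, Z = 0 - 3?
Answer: -2353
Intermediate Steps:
Z = -3
l = -6 (l = -4 - 2 = -6)
o(k, G) = (-3 + G)²
-2434 + o(-50, l) = -2434 + (-3 - 6)² = -2434 + (-9)² = -2434 + 81 = -2353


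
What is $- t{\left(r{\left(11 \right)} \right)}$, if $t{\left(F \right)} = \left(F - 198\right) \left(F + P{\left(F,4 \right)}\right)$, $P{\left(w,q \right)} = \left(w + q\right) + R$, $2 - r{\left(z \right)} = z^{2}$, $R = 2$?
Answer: $-73544$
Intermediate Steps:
$r{\left(z \right)} = 2 - z^{2}$
$P{\left(w,q \right)} = 2 + q + w$ ($P{\left(w,q \right)} = \left(w + q\right) + 2 = \left(q + w\right) + 2 = 2 + q + w$)
$t{\left(F \right)} = \left(-198 + F\right) \left(6 + 2 F\right)$ ($t{\left(F \right)} = \left(F - 198\right) \left(F + \left(2 + 4 + F\right)\right) = \left(-198 + F\right) \left(F + \left(6 + F\right)\right) = \left(-198 + F\right) \left(6 + 2 F\right)$)
$- t{\left(r{\left(11 \right)} \right)} = - (-1188 - 390 \left(2 - 11^{2}\right) + 2 \left(2 - 11^{2}\right)^{2}) = - (-1188 - 390 \left(2 - 121\right) + 2 \left(2 - 121\right)^{2}) = - (-1188 - -46410 + 2 \left(-119\right)^{2}) = - (-1188 + 46410 + 2 \cdot 14161) = - (-1188 + 46410 + 28322) = \left(-1\right) 73544 = -73544$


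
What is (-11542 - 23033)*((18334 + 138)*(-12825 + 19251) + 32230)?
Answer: -4105203916650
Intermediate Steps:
(-11542 - 23033)*((18334 + 138)*(-12825 + 19251) + 32230) = -34575*(18472*6426 + 32230) = -34575*(118701072 + 32230) = -34575*118733302 = -4105203916650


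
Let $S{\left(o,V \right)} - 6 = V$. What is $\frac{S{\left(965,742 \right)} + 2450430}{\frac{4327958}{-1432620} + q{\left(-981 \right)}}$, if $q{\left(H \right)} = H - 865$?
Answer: $- \frac{1755803313180}{1324472239} \approx -1325.7$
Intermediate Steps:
$S{\left(o,V \right)} = 6 + V$
$q{\left(H \right)} = -865 + H$
$\frac{S{\left(965,742 \right)} + 2450430}{\frac{4327958}{-1432620} + q{\left(-981 \right)}} = \frac{\left(6 + 742\right) + 2450430}{\frac{4327958}{-1432620} - 1846} = \frac{748 + 2450430}{4327958 \left(- \frac{1}{1432620}\right) - 1846} = \frac{2451178}{- \frac{2163979}{716310} - 1846} = \frac{2451178}{- \frac{1324472239}{716310}} = 2451178 \left(- \frac{716310}{1324472239}\right) = - \frac{1755803313180}{1324472239}$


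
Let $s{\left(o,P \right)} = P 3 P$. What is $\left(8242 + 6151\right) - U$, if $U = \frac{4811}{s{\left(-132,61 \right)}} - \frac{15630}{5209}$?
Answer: $\frac{837074545522}{58148067} \approx 14396.0$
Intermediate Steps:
$s{\left(o,P \right)} = 3 P^{2}$ ($s{\left(o,P \right)} = 3 P P = 3 P^{2}$)
$U = - \frac{149417191}{58148067}$ ($U = \frac{4811}{3 \cdot 61^{2}} - \frac{15630}{5209} = \frac{4811}{3 \cdot 3721} - \frac{15630}{5209} = \frac{4811}{11163} - \frac{15630}{5209} = - \frac{149417191}{58148067} \approx -2.5696$)
$\left(8242 + 6151\right) - U = \left(8242 + 6151\right) - - \frac{149417191}{58148067} = 14393 + \frac{149417191}{58148067} = \frac{837074545522}{58148067}$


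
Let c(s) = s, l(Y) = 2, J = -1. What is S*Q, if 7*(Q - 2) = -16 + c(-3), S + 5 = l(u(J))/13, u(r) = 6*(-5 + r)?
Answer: 45/13 ≈ 3.4615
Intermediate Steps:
u(r) = -30 + 6*r
S = -63/13 (S = -5 + 2/13 = -63/13 ≈ -4.8462)
Q = -5/7 (Q = 2 + (-16 - 3)/7 = 2 + (⅐)*(-19) = 2 - 19/7 = -5/7 ≈ -0.71429)
S*Q = -63/13*(-5/7) = 45/13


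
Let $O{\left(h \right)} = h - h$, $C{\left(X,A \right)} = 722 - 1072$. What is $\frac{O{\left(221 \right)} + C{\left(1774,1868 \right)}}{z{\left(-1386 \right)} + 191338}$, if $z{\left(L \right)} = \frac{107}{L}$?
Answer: $- \frac{485100}{265194361} \approx -0.0018292$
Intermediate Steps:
$C{\left(X,A \right)} = -350$ ($C{\left(X,A \right)} = 722 - 1072 = -350$)
$O{\left(h \right)} = 0$
$\frac{O{\left(221 \right)} + C{\left(1774,1868 \right)}}{z{\left(-1386 \right)} + 191338} = \frac{0 - 350}{\frac{107}{-1386} + 191338} = - \frac{350}{107 \left(- \frac{1}{1386}\right) + 191338} = - \frac{350}{- \frac{107}{1386} + 191338} = - \frac{350}{\frac{265194361}{1386}} = \left(-350\right) \frac{1386}{265194361} = - \frac{485100}{265194361}$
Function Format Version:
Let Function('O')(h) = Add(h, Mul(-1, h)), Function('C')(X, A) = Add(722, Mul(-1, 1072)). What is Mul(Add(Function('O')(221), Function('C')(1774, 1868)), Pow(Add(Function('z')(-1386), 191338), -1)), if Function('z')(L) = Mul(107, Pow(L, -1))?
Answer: Rational(-485100, 265194361) ≈ -0.0018292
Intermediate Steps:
Function('C')(X, A) = -350 (Function('C')(X, A) = Add(722, -1072) = -350)
Function('O')(h) = 0
Mul(Add(Function('O')(221), Function('C')(1774, 1868)), Pow(Add(Function('z')(-1386), 191338), -1)) = Mul(Add(0, -350), Pow(Add(Mul(107, Pow(-1386, -1)), 191338), -1)) = Mul(-350, Pow(Add(Mul(107, Rational(-1, 1386)), 191338), -1)) = Mul(-350, Pow(Add(Rational(-107, 1386), 191338), -1)) = Mul(-350, Pow(Rational(265194361, 1386), -1)) = Mul(-350, Rational(1386, 265194361)) = Rational(-485100, 265194361)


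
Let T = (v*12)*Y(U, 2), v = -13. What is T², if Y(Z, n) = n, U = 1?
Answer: 97344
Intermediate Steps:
T = -312 (T = -13*12*2 = -156*2 = -312)
T² = (-312)² = 97344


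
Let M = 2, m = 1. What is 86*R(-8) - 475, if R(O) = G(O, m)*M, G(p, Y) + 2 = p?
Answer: -2195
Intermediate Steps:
G(p, Y) = -2 + p
R(O) = -4 + 2*O (R(O) = (-2 + O)*2 = -4 + 2*O)
86*R(-8) - 475 = 86*(-4 + 2*(-8)) - 475 = 86*(-4 - 16) - 475 = 86*(-20) - 475 = -1720 - 475 = -2195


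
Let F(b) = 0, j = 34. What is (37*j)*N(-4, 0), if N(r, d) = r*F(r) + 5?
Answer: 6290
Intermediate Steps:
N(r, d) = 5 (N(r, d) = r*0 + 5 = 0 + 5 = 5)
(37*j)*N(-4, 0) = (37*34)*5 = 1258*5 = 6290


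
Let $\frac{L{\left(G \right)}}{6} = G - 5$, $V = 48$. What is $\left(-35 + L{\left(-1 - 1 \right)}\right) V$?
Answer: $-3696$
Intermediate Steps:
$L{\left(G \right)} = -30 + 6 G$ ($L{\left(G \right)} = 6 \left(G - 5\right) = 6 \left(-5 + G\right) = -30 + 6 G$)
$\left(-35 + L{\left(-1 - 1 \right)}\right) V = \left(-35 - \left(30 - 6 \left(-1 - 1\right)\right)\right) 48 = \left(-35 + \left(-30 + 6 \left(-2\right)\right)\right) 48 = \left(-35 - 42\right) 48 = \left(-77\right) 48 = -3696$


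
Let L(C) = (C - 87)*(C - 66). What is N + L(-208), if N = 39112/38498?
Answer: 1555916226/19249 ≈ 80831.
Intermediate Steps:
L(C) = (-87 + C)*(-66 + C)
N = 19556/19249 (N = 39112*(1/38498) = 19556/19249 ≈ 1.0159)
N + L(-208) = 19556/19249 + (5742 + (-208)² - 153*(-208)) = 19556/19249 + (5742 + 43264 + 31824) = 19556/19249 + 80830 = 1555916226/19249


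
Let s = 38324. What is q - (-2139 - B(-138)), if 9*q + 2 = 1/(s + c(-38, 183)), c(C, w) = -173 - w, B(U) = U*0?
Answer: 730846033/341712 ≈ 2138.8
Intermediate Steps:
B(U) = 0
q = -75935/341712 (q = -2/9 + 1/(9*(38324 + (-173 - 1*183))) = -2/9 + 1/(9*(38324 + (-173 - 183))) = -2/9 + 1/(9*(38324 - 356)) = -2/9 + (1/9)/37968 = -2/9 + (1/9)*(1/37968) = -2/9 + 1/341712 = -75935/341712 ≈ -0.22222)
q - (-2139 - B(-138)) = -75935/341712 - (-2139 - 1*0) = -75935/341712 - (-2139 + 0) = -75935/341712 - 1*(-2139) = -75935/341712 + 2139 = 730846033/341712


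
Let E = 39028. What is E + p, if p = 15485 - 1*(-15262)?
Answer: 69775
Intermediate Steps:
p = 30747 (p = 15485 + 15262 = 30747)
E + p = 39028 + 30747 = 69775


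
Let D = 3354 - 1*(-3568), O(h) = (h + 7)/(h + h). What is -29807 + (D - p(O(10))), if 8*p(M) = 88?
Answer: -22896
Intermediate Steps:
O(h) = (7 + h)/(2*h) (O(h) = (7 + h)/((2*h)) = (7 + h)*(1/(2*h)) = (7 + h)/(2*h))
D = 6922 (D = 3354 + 3568 = 6922)
p(M) = 11 (p(M) = (⅛)*88 = 11)
-29807 + (D - p(O(10))) = -29807 + (6922 - 1*11) = -29807 + (6922 - 11) = -29807 + 6911 = -22896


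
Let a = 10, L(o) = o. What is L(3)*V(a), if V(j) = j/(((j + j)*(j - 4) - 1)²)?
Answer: 30/14161 ≈ 0.0021185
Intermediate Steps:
V(j) = j/(-1 + 2*j*(-4 + j))² (V(j) = j/(((2*j)*(-4 + j) - 1)²) = j/((2*j*(-4 + j) - 1)²) = j/((-1 + 2*j*(-4 + j))²) = j/(-1 + 2*j*(-4 + j))²)
L(3)*V(a) = 3*(10/(1 - 2*10² + 8*10)²) = 3*(10/(1 - 2*100 + 80)²) = 3*(10/(1 - 200 + 80)²) = 3*(10/(-119)²) = 3*(10*(1/14161)) = 3*(10/14161) = 30/14161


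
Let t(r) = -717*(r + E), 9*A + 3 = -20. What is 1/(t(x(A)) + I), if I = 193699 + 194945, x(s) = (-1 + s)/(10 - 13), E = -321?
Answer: 9/5561561 ≈ 1.6183e-6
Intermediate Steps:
A = -23/9 (A = -1/3 + (1/9)*(-20) = -1/3 - 20/9 = -23/9 ≈ -2.5556)
x(s) = 1/3 - s/3 (x(s) = (-1 + s)/(-3) = (-1 + s)*(-1/3) = 1/3 - s/3)
t(r) = 230157 - 717*r (t(r) = -717*(r - 321) = -717*(-321 + r) = 230157 - 717*r)
I = 388644
1/(t(x(A)) + I) = 1/((230157 - 717*(1/3 - 1/3*(-23/9))) + 388644) = 1/((230157 - 717*(1/3 + 23/27)) + 388644) = 1/((230157 - 717*32/27) + 388644) = 1/((230157 - 7648/9) + 388644) = 1/(2063765/9 + 388644) = 1/(5561561/9) = 9/5561561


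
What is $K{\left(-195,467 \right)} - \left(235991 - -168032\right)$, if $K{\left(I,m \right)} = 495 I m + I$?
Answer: $-45481393$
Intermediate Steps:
$K{\left(I,m \right)} = I + 495 I m$ ($K{\left(I,m \right)} = 495 I m + I = I + 495 I m$)
$K{\left(-195,467 \right)} - \left(235991 - -168032\right) = - 195 \left(1 + 495 \cdot 467\right) - \left(235991 - -168032\right) = - 195 \left(1 + 231165\right) - \left(235991 + 168032\right) = \left(-195\right) 231166 - 404023 = -45077370 - 404023 = -45481393$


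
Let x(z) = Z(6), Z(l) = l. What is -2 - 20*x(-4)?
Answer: -122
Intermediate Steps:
x(z) = 6
-2 - 20*x(-4) = -2 - 20*6 = -2 - 120 = -122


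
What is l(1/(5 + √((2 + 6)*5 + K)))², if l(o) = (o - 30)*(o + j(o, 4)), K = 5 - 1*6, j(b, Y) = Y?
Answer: 118392915/9604 + 1011483*√39/2401 ≈ 14958.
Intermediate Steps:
K = -1 (K = 5 - 6 = -1)
l(o) = (-30 + o)*(4 + o) (l(o) = (o - 30)*(o + 4) = (-30 + o)*(4 + o))
l(1/(5 + √((2 + 6)*5 + K)))² = (-120 + (1/(5 + √((2 + 6)*5 - 1)))² - 26/(5 + √((2 + 6)*5 - 1)))² = (-120 + (1/(5 + √(8*5 - 1)))² - 26/(5 + √(8*5 - 1)))² = (-120 + (1/(5 + √(40 - 1)))² - 26/(5 + √(40 - 1)))² = (-120 + (1/(5 + √39))² - 26/(5 + √39))² = (-120 + (5 + √39)⁻² - 26/(5 + √39))²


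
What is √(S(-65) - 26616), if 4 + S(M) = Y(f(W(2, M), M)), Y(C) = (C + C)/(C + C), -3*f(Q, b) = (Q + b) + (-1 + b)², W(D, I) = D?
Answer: I*√26619 ≈ 163.15*I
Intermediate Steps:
f(Q, b) = -Q/3 - b/3 - (-1 + b)²/3 (f(Q, b) = -((Q + b) + (-1 + b)²)/3 = -(Q + b + (-1 + b)²)/3 = -Q/3 - b/3 - (-1 + b)²/3)
Y(C) = 1 (Y(C) = (2*C)/((2*C)) = (2*C)*(1/(2*C)) = 1)
S(M) = -3 (S(M) = -4 + 1 = -3)
√(S(-65) - 26616) = √(-3 - 26616) = √(-26619) = I*√26619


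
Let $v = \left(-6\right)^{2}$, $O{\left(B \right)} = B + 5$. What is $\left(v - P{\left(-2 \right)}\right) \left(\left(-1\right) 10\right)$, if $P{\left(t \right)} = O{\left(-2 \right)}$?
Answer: $-330$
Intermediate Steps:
$O{\left(B \right)} = 5 + B$
$P{\left(t \right)} = 3$ ($P{\left(t \right)} = 5 - 2 = 3$)
$v = 36$
$\left(v - P{\left(-2 \right)}\right) \left(\left(-1\right) 10\right) = \left(36 - 3\right) \left(\left(-1\right) 10\right) = \left(36 - 3\right) \left(-10\right) = 33 \left(-10\right) = -330$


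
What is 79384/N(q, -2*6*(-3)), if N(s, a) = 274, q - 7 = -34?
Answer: 39692/137 ≈ 289.72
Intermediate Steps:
q = -27 (q = 7 - 34 = -27)
79384/N(q, -2*6*(-3)) = 79384/274 = 79384*(1/274) = 39692/137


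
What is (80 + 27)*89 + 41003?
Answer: 50526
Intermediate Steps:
(80 + 27)*89 + 41003 = 107*89 + 41003 = 9523 + 41003 = 50526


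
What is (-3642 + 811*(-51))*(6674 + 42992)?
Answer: -2235118998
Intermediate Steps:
(-3642 + 811*(-51))*(6674 + 42992) = (-3642 - 41361)*49666 = -45003*49666 = -2235118998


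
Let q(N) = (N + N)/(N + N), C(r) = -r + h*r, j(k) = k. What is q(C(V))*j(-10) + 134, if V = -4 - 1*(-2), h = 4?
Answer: 124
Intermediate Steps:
V = -2 (V = -4 + 2 = -2)
C(r) = 3*r (C(r) = -r + 4*r = 3*r)
q(N) = 1 (q(N) = (2*N)/((2*N)) = (2*N)*(1/(2*N)) = 1)
q(C(V))*j(-10) + 134 = 1*(-10) + 134 = -10 + 134 = 124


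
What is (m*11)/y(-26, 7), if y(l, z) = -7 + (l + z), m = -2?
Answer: 11/13 ≈ 0.84615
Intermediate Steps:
y(l, z) = -7 + l + z
(m*11)/y(-26, 7) = (-2*11)/(-7 - 26 + 7) = -22/(-26) = -22*(-1/26) = 11/13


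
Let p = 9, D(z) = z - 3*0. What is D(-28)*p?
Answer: -252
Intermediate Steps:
D(z) = z (D(z) = z + 0 = z)
D(-28)*p = -28*9 = -252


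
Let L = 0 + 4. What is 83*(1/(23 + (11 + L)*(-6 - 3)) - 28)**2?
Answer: 816783827/12544 ≈ 65114.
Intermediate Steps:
L = 4
83*(1/(23 + (11 + L)*(-6 - 3)) - 28)**2 = 83*(1/(23 + (11 + 4)*(-6 - 3)) - 28)**2 = 83*(1/(23 + 15*(-9)) - 28)**2 = 83*(1/(23 - 135) - 28)**2 = 83*(1/(-112) - 28)**2 = 83*(-1/112 - 28)**2 = 83*(-3137/112)**2 = 83*(9840769/12544) = 816783827/12544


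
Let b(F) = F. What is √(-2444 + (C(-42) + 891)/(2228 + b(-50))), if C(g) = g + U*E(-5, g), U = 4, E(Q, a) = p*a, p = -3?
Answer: I*√10643358/66 ≈ 49.431*I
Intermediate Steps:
E(Q, a) = -3*a
C(g) = -11*g (C(g) = g + 4*(-3*g) = g - 12*g = -11*g)
√(-2444 + (C(-42) + 891)/(2228 + b(-50))) = √(-2444 + (-11*(-42) + 891)/(2228 - 50)) = √(-2444 + (462 + 891)/2178) = √(-2444 + 1353*(1/2178)) = √(-2444 + 41/66) = √(-161263/66) = I*√10643358/66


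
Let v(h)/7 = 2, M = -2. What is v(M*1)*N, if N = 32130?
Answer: 449820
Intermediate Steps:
v(h) = 14 (v(h) = 7*2 = 14)
v(M*1)*N = 14*32130 = 449820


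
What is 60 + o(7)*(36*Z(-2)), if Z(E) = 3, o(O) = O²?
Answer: 5352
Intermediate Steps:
60 + o(7)*(36*Z(-2)) = 60 + 7²*(36*3) = 60 + 49*108 = 60 + 5292 = 5352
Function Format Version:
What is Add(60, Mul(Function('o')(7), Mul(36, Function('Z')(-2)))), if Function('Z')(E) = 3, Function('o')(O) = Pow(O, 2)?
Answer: 5352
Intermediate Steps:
Add(60, Mul(Function('o')(7), Mul(36, Function('Z')(-2)))) = Add(60, Mul(Pow(7, 2), Mul(36, 3))) = Add(60, Mul(49, 108)) = Add(60, 5292) = 5352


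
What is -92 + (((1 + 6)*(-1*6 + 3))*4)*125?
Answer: -10592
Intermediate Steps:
-92 + (((1 + 6)*(-1*6 + 3))*4)*125 = -92 + ((7*(-6 + 3))*4)*125 = -92 + ((7*(-3))*4)*125 = -92 - 21*4*125 = -92 - 84*125 = -92 - 10500 = -10592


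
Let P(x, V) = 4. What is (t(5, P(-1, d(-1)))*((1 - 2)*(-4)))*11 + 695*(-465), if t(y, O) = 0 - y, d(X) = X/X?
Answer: -323395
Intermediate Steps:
d(X) = 1
t(y, O) = -y
(t(5, P(-1, d(-1)))*((1 - 2)*(-4)))*11 + 695*(-465) = ((-1*5)*((1 - 2)*(-4)))*11 + 695*(-465) = -(-5)*(-4)*11 - 323175 = -5*4*11 - 323175 = -20*11 - 323175 = -220 - 323175 = -323395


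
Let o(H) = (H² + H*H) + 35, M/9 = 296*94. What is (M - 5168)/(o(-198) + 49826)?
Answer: 245248/128269 ≈ 1.9120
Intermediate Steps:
M = 250416 (M = 9*(296*94) = 9*27824 = 250416)
o(H) = 35 + 2*H² (o(H) = (H² + H²) + 35 = 2*H² + 35 = 35 + 2*H²)
(M - 5168)/(o(-198) + 49826) = (250416 - 5168)/((35 + 2*(-198)²) + 49826) = 245248/((35 + 2*39204) + 49826) = 245248/((35 + 78408) + 49826) = 245248/(78443 + 49826) = 245248/128269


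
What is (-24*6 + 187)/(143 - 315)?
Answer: -1/4 ≈ -0.25000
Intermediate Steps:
(-24*6 + 187)/(143 - 315) = (-144 + 187)/(-172) = 43*(-1/172) = -1/4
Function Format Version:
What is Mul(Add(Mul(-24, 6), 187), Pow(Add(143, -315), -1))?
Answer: Rational(-1, 4) ≈ -0.25000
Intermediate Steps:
Mul(Add(Mul(-24, 6), 187), Pow(Add(143, -315), -1)) = Mul(Add(-144, 187), Pow(-172, -1)) = Mul(43, Rational(-1, 172)) = Rational(-1, 4)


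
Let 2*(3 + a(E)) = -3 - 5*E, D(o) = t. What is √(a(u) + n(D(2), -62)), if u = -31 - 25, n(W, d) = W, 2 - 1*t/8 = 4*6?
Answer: 9*I*√2/2 ≈ 6.364*I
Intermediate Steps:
t = -176 (t = 16 - 32*6 = 16 - 8*24 = 16 - 192 = -176)
D(o) = -176
u = -56
a(E) = -9/2 - 5*E/2 (a(E) = -3 + (-3 - 5*E)/2 = -3 + (-3/2 - 5*E/2) = -9/2 - 5*E/2)
√(a(u) + n(D(2), -62)) = √((-9/2 - 5/2*(-56)) - 176) = √((-9/2 + 140) - 176) = √(271/2 - 176) = √(-81/2) = 9*I*√2/2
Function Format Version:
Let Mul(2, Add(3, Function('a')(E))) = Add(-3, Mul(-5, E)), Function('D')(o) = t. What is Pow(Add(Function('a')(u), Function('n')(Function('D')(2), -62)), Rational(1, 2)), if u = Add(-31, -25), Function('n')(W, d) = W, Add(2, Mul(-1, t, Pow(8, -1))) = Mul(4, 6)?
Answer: Mul(Rational(9, 2), I, Pow(2, Rational(1, 2))) ≈ Mul(6.3640, I)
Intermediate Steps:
t = -176 (t = Add(16, Mul(-8, Mul(4, 6))) = Add(16, Mul(-8, 24)) = Add(16, -192) = -176)
Function('D')(o) = -176
u = -56
Function('a')(E) = Add(Rational(-9, 2), Mul(Rational(-5, 2), E)) (Function('a')(E) = Add(-3, Mul(Rational(1, 2), Add(-3, Mul(-5, E)))) = Add(-3, Add(Rational(-3, 2), Mul(Rational(-5, 2), E))) = Add(Rational(-9, 2), Mul(Rational(-5, 2), E)))
Pow(Add(Function('a')(u), Function('n')(Function('D')(2), -62)), Rational(1, 2)) = Pow(Add(Add(Rational(-9, 2), Mul(Rational(-5, 2), -56)), -176), Rational(1, 2)) = Pow(Add(Add(Rational(-9, 2), 140), -176), Rational(1, 2)) = Pow(Add(Rational(271, 2), -176), Rational(1, 2)) = Pow(Rational(-81, 2), Rational(1, 2)) = Mul(Rational(9, 2), I, Pow(2, Rational(1, 2)))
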